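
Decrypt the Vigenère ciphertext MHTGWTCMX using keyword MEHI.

Repeat the key across the ciphertext: MEHIMEHIM
M(12)−M(12): 0 → A
H(7)−E(4): 3 → D
T(19)−H(7): 12 → M
G(6)−I(8): -2≡24 → Y
W(22)−M(12): 10 → K
T(19)−E(4): 15 → P
C(2)−H(7): -5≡21 → V
M(12)−I(8): 4 → E
X(23)−M(12): 11 → L

ADMYKPVEL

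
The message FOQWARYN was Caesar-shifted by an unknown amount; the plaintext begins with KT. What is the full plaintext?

From the crib: F(5)−K(10)=-5≡21, so the shift is 21.
Subtract 21 from each ciphertext letter:
F(5): 5−21=-16≡10 → K
O(14): 14−21=-7≡19 → T
Q(16): 16−21=-5≡21 → V
W(22): 22−21=1 → B
A(0): 0−21=-21≡5 → F
R(17): 17−21=-4≡22 → W
Y(24): 24−21=3 → D
N(13): 13−21=-8≡18 → S

KTVBFWDS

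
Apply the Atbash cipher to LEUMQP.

OVFNJK

L(11) → O(14)
E(4) → V(21)
U(20) → F(5)
M(12) → N(13)
Q(16) → J(9)
P(15) → K(10)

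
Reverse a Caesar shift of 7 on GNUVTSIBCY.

G(6): 6−7=-1≡25 → Z
N(13): 13−7=6 → G
U(20): 20−7=13 → N
V(21): 21−7=14 → O
T(19): 19−7=12 → M
S(18): 18−7=11 → L
I(8): 8−7=1 → B
B(1): 1−7=-6≡20 → U
C(2): 2−7=-5≡21 → V
Y(24): 24−7=17 → R

ZGNOMLBUVR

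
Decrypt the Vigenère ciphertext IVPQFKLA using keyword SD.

QSXNNHTX

Repeat the key across the ciphertext: SDSDSDSD
I(8)−S(18): -10≡16 → Q
V(21)−D(3): 18 → S
P(15)−S(18): -3≡23 → X
Q(16)−D(3): 13 → N
F(5)−S(18): -13≡13 → N
K(10)−D(3): 7 → H
L(11)−S(18): -7≡19 → T
A(0)−D(3): -3≡23 → X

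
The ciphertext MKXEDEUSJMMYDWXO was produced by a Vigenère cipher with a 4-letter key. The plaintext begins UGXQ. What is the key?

SEAO

Subtract each crib letter from the matching ciphertext letter (mod 26):
M(12)−U(20)=-8≡18 → S
K(10)−G(6)=4 → E
X(23)−X(23)=0 → A
E(4)−Q(16)=-12≡14 → O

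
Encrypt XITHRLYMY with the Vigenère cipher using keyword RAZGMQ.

OISNDBPMX

Repeat the key across the message: RAZGMQRAZ
X(23)+R(17): 40≡14 → O
I(8)+A(0): 8 → I
T(19)+Z(25): 44≡18 → S
H(7)+G(6): 13 → N
R(17)+M(12): 29≡3 → D
L(11)+Q(16): 27≡1 → B
Y(24)+R(17): 41≡15 → P
M(12)+A(0): 12 → M
Y(24)+Z(25): 49≡23 → X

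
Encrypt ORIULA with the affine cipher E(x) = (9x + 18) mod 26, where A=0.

OPMQNS

O(14): 9·14+18=144≡14 → O
R(17): 9·17+18=171≡15 → P
I(8): 9·8+18=90≡12 → M
U(20): 9·20+18=198≡16 → Q
L(11): 9·11+18=117≡13 → N
A(0): 9·0+18=18 → S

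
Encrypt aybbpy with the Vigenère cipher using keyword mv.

Repeat the key across the message: mvmvmv
a(0)+m(12): 12 → m
y(24)+v(21): 45≡19 → t
b(1)+m(12): 13 → n
b(1)+v(21): 22 → w
p(15)+m(12): 27≡1 → b
y(24)+v(21): 45≡19 → t

mtnwbt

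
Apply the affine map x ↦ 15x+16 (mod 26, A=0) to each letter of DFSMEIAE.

D(3): 15·3+16=61≡9 → J
F(5): 15·5+16=91≡13 → N
S(18): 15·18+16=286≡0 → A
M(12): 15·12+16=196≡14 → O
E(4): 15·4+16=76≡24 → Y
I(8): 15·8+16=136≡6 → G
A(0): 15·0+16=16 → Q
E(4): 15·4+16=76≡24 → Y

JNAOYGQY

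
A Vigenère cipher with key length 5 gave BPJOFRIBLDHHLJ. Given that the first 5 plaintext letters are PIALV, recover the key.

Subtract each crib letter from the matching ciphertext letter (mod 26):
B(1)−P(15)=-14≡12 → M
P(15)−I(8)=7 → H
J(9)−A(0)=9 → J
O(14)−L(11)=3 → D
F(5)−V(21)=-16≡10 → K

MHJDK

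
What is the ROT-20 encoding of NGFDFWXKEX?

HAZXZQREYR

N(13): 13+20=33≡7 → H
G(6): 6+20=26≡0 → A
F(5): 5+20=25 → Z
D(3): 3+20=23 → X
F(5): 5+20=25 → Z
W(22): 22+20=42≡16 → Q
X(23): 23+20=43≡17 → R
K(10): 10+20=30≡4 → E
E(4): 4+20=24 → Y
X(23): 23+20=43≡17 → R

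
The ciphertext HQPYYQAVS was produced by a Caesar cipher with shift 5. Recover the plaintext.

CLKTTLVQN

H(7): 7−5=2 → C
Q(16): 16−5=11 → L
P(15): 15−5=10 → K
Y(24): 24−5=19 → T
Y(24): 24−5=19 → T
Q(16): 16−5=11 → L
A(0): 0−5=-5≡21 → V
V(21): 21−5=16 → Q
S(18): 18−5=13 → N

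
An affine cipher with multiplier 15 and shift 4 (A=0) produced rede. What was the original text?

nata

The inverse of 15 mod 26 is 7, since 15·7=105≡1. Apply D(y)=7·(y−4) mod 26:
r(17): 7·(17−4)=91≡13 → n
e(4): 7·(4−4)=0 → a
d(3): 7·(3−4)=-7≡19 → t
e(4): 7·(4−4)=0 → a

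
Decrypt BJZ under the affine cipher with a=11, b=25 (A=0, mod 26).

The inverse of 11 mod 26 is 19, since 11·19=209≡1. Apply D(y)=19·(y−25) mod 26:
B(1): 19·(1−25)=-456≡12 → M
J(9): 19·(9−25)=-304≡8 → I
Z(25): 19·(25−25)=0 → A

MIA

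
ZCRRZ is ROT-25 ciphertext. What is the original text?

ADSSA

Z(25): 25−25=0 → A
C(2): 2−25=-23≡3 → D
R(17): 17−25=-8≡18 → S
R(17): 17−25=-8≡18 → S
Z(25): 25−25=0 → A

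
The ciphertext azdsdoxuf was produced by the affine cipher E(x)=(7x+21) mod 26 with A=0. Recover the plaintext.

The inverse of 7 mod 26 is 15, since 7·15=105≡1. Apply D(y)=15·(y−21) mod 26:
a(0): 15·(0−21)=-315≡23 → x
z(25): 15·(25−21)=60≡8 → i
d(3): 15·(3−21)=-270≡16 → q
s(18): 15·(18−21)=-45≡7 → h
d(3): 15·(3−21)=-270≡16 → q
o(14): 15·(14−21)=-105≡25 → z
x(23): 15·(23−21)=30≡4 → e
u(20): 15·(20−21)=-15≡11 → l
f(5): 15·(5−21)=-240≡20 → u

xiqhqzelu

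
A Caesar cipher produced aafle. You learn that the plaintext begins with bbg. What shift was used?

25

From the crib: a(0)−b(1)=-1≡25, so the shift is 25.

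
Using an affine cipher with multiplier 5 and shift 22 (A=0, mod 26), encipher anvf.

a(0): 5·0+22=22 → w
n(13): 5·13+22=87≡9 → j
v(21): 5·21+22=127≡23 → x
f(5): 5·5+22=47≡21 → v

wjxv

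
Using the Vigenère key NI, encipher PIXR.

CQKZ

Repeat the key across the message: NINI
P(15)+N(13): 28≡2 → C
I(8)+I(8): 16 → Q
X(23)+N(13): 36≡10 → K
R(17)+I(8): 25 → Z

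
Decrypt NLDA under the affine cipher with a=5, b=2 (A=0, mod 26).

XHVK

The inverse of 5 mod 26 is 21, since 5·21=105≡1. Apply D(y)=21·(y−2) mod 26:
N(13): 21·(13−2)=231≡23 → X
L(11): 21·(11−2)=189≡7 → H
D(3): 21·(3−2)=21 → V
A(0): 21·(0−2)=-42≡10 → K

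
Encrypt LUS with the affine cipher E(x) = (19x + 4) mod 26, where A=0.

FUI

L(11): 19·11+4=213≡5 → F
U(20): 19·20+4=384≡20 → U
S(18): 19·18+4=346≡8 → I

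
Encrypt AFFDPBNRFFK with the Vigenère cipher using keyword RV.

Repeat the key across the message: RVRVRVRVRVR
A(0)+R(17): 17 → R
F(5)+V(21): 26≡0 → A
F(5)+R(17): 22 → W
D(3)+V(21): 24 → Y
P(15)+R(17): 32≡6 → G
B(1)+V(21): 22 → W
N(13)+R(17): 30≡4 → E
R(17)+V(21): 38≡12 → M
F(5)+R(17): 22 → W
F(5)+V(21): 26≡0 → A
K(10)+R(17): 27≡1 → B

RAWYGWEMWAB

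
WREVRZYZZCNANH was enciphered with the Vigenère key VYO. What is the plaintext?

Repeat the key across the ciphertext: VYOVYOVYOVYOVY
W(22)−V(21): 1 → B
R(17)−Y(24): -7≡19 → T
E(4)−O(14): -10≡16 → Q
V(21)−V(21): 0 → A
R(17)−Y(24): -7≡19 → T
Z(25)−O(14): 11 → L
Y(24)−V(21): 3 → D
Z(25)−Y(24): 1 → B
Z(25)−O(14): 11 → L
C(2)−V(21): -19≡7 → H
N(13)−Y(24): -11≡15 → P
A(0)−O(14): -14≡12 → M
N(13)−V(21): -8≡18 → S
H(7)−Y(24): -17≡9 → J

BTQATLDBLHPMSJ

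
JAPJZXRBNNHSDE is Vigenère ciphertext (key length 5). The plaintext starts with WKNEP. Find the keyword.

Subtract each crib letter from the matching ciphertext letter (mod 26):
J(9)−W(22)=-13≡13 → N
A(0)−K(10)=-10≡16 → Q
P(15)−N(13)=2 → C
J(9)−E(4)=5 → F
Z(25)−P(15)=10 → K

NQCFK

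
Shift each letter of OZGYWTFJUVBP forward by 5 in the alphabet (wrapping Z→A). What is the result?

TELDBYKOZAGU

O(14): 14+5=19 → T
Z(25): 25+5=30≡4 → E
G(6): 6+5=11 → L
Y(24): 24+5=29≡3 → D
W(22): 22+5=27≡1 → B
T(19): 19+5=24 → Y
F(5): 5+5=10 → K
J(9): 9+5=14 → O
U(20): 20+5=25 → Z
V(21): 21+5=26≡0 → A
B(1): 1+5=6 → G
P(15): 15+5=20 → U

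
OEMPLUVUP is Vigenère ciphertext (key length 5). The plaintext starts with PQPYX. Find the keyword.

ZOXRO

Subtract each crib letter from the matching ciphertext letter (mod 26):
O(14)−P(15)=-1≡25 → Z
E(4)−Q(16)=-12≡14 → O
M(12)−P(15)=-3≡23 → X
P(15)−Y(24)=-9≡17 → R
L(11)−X(23)=-12≡14 → O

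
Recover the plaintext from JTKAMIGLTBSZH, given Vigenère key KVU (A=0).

Repeat the key across the ciphertext: KVUKVUKVUKVUK
J(9)−K(10): -1≡25 → Z
T(19)−V(21): -2≡24 → Y
K(10)−U(20): -10≡16 → Q
A(0)−K(10): -10≡16 → Q
M(12)−V(21): -9≡17 → R
I(8)−U(20): -12≡14 → O
G(6)−K(10): -4≡22 → W
L(11)−V(21): -10≡16 → Q
T(19)−U(20): -1≡25 → Z
B(1)−K(10): -9≡17 → R
S(18)−V(21): -3≡23 → X
Z(25)−U(20): 5 → F
H(7)−K(10): -3≡23 → X

ZYQQROWQZRXFX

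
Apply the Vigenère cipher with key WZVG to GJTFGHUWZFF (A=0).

Repeat the key across the message: WZVGWZVGWZV
G(6)+W(22): 28≡2 → C
J(9)+Z(25): 34≡8 → I
T(19)+V(21): 40≡14 → O
F(5)+G(6): 11 → L
G(6)+W(22): 28≡2 → C
H(7)+Z(25): 32≡6 → G
U(20)+V(21): 41≡15 → P
W(22)+G(6): 28≡2 → C
Z(25)+W(22): 47≡21 → V
F(5)+Z(25): 30≡4 → E
F(5)+V(21): 26≡0 → A

CIOLCGPCVEA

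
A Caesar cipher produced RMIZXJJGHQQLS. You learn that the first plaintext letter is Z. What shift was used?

18

From the crib: R(17)−Z(25)=-8≡18, so the shift is 18.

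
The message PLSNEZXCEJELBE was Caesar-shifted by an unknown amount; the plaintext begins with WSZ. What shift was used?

From the crib: P(15)−W(22)=-7≡19, so the shift is 19.

19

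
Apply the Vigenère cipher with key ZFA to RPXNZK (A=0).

QUXMEK

Repeat the key across the message: ZFAZFA
R(17)+Z(25): 42≡16 → Q
P(15)+F(5): 20 → U
X(23)+A(0): 23 → X
N(13)+Z(25): 38≡12 → M
Z(25)+F(5): 30≡4 → E
K(10)+A(0): 10 → K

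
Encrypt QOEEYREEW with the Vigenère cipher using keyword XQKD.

NEOHVHOHT

Repeat the key across the message: XQKDXQKDX
Q(16)+X(23): 39≡13 → N
O(14)+Q(16): 30≡4 → E
E(4)+K(10): 14 → O
E(4)+D(3): 7 → H
Y(24)+X(23): 47≡21 → V
R(17)+Q(16): 33≡7 → H
E(4)+K(10): 14 → O
E(4)+D(3): 7 → H
W(22)+X(23): 45≡19 → T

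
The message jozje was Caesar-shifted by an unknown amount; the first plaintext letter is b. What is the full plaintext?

bgrbw

From the crib: j(9)−b(1)=8, so the shift is 8.
Subtract 8 from each ciphertext letter:
j(9): 9−8=1 → b
o(14): 14−8=6 → g
z(25): 25−8=17 → r
j(9): 9−8=1 → b
e(4): 4−8=-4≡22 → w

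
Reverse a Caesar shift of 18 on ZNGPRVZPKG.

Z(25): 25−18=7 → H
N(13): 13−18=-5≡21 → V
G(6): 6−18=-12≡14 → O
P(15): 15−18=-3≡23 → X
R(17): 17−18=-1≡25 → Z
V(21): 21−18=3 → D
Z(25): 25−18=7 → H
P(15): 15−18=-3≡23 → X
K(10): 10−18=-8≡18 → S
G(6): 6−18=-12≡14 → O

HVOXZDHXSO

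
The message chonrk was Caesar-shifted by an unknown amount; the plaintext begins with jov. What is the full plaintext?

jovuyr

From the crib: c(2)−j(9)=-7≡19, so the shift is 19.
Subtract 19 from each ciphertext letter:
c(2): 2−19=-17≡9 → j
h(7): 7−19=-12≡14 → o
o(14): 14−19=-5≡21 → v
n(13): 13−19=-6≡20 → u
r(17): 17−19=-2≡24 → y
k(10): 10−19=-9≡17 → r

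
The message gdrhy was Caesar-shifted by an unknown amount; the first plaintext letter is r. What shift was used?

From the crib: g(6)−r(17)=-11≡15, so the shift is 15.

15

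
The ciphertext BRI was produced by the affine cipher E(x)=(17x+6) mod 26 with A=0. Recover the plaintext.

PTU

The inverse of 17 mod 26 is 23, since 17·23=391≡1. Apply D(y)=23·(y−6) mod 26:
B(1): 23·(1−6)=-115≡15 → P
R(17): 23·(17−6)=253≡19 → T
I(8): 23·(8−6)=46≡20 → U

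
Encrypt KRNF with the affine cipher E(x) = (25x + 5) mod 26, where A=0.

K(10): 25·10+5=255≡21 → V
R(17): 25·17+5=430≡14 → O
N(13): 25·13+5=330≡18 → S
F(5): 25·5+5=130≡0 → A

VOSA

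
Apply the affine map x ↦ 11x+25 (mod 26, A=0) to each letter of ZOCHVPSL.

OXVYWIPQ

Z(25): 11·25+25=300≡14 → O
O(14): 11·14+25=179≡23 → X
C(2): 11·2+25=47≡21 → V
H(7): 11·7+25=102≡24 → Y
V(21): 11·21+25=256≡22 → W
P(15): 11·15+25=190≡8 → I
S(18): 11·18+25=223≡15 → P
L(11): 11·11+25=146≡16 → Q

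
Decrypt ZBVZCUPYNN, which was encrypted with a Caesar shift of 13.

Z(25): 25−13=12 → M
B(1): 1−13=-12≡14 → O
V(21): 21−13=8 → I
Z(25): 25−13=12 → M
C(2): 2−13=-11≡15 → P
U(20): 20−13=7 → H
P(15): 15−13=2 → C
Y(24): 24−13=11 → L
N(13): 13−13=0 → A
N(13): 13−13=0 → A

MOIMPHCLAA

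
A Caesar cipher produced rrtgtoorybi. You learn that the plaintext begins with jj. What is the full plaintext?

From the crib: r(17)−j(9)=8, so the shift is 8.
Subtract 8 from each ciphertext letter:
r(17): 17−8=9 → j
r(17): 17−8=9 → j
t(19): 19−8=11 → l
g(6): 6−8=-2≡24 → y
t(19): 19−8=11 → l
o(14): 14−8=6 → g
o(14): 14−8=6 → g
r(17): 17−8=9 → j
y(24): 24−8=16 → q
b(1): 1−8=-7≡19 → t
i(8): 8−8=0 → a

jjlylggjqta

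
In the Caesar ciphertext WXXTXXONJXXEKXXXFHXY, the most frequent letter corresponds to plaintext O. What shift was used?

9

The most frequent ciphertext letter is X (appears 10 times).
X is position 23; O is position 14.
Shift = 9.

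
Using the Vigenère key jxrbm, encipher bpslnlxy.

kmjmzuup

Repeat the key across the message: jxrbmjxr
b(1)+j(9): 10 → k
p(15)+x(23): 38≡12 → m
s(18)+r(17): 35≡9 → j
l(11)+b(1): 12 → m
n(13)+m(12): 25 → z
l(11)+j(9): 20 → u
x(23)+x(23): 46≡20 → u
y(24)+r(17): 41≡15 → p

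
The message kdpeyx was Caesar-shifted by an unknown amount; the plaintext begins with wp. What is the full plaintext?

From the crib: k(10)−w(22)=-12≡14, so the shift is 14.
Subtract 14 from each ciphertext letter:
k(10): 10−14=-4≡22 → w
d(3): 3−14=-11≡15 → p
p(15): 15−14=1 → b
e(4): 4−14=-10≡16 → q
y(24): 24−14=10 → k
x(23): 23−14=9 → j

wpbqkj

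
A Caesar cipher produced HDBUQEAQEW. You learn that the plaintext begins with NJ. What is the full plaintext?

NJHAWKGWKC

From the crib: H(7)−N(13)=-6≡20, so the shift is 20.
Subtract 20 from each ciphertext letter:
H(7): 7−20=-13≡13 → N
D(3): 3−20=-17≡9 → J
B(1): 1−20=-19≡7 → H
U(20): 20−20=0 → A
Q(16): 16−20=-4≡22 → W
E(4): 4−20=-16≡10 → K
A(0): 0−20=-20≡6 → G
Q(16): 16−20=-4≡22 → W
E(4): 4−20=-16≡10 → K
W(22): 22−20=2 → C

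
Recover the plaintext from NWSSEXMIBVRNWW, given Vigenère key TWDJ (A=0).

Repeat the key across the ciphertext: TWDJTWDJTWDJTW
N(13)−T(19): -6≡20 → U
W(22)−W(22): 0 → A
S(18)−D(3): 15 → P
S(18)−J(9): 9 → J
E(4)−T(19): -15≡11 → L
X(23)−W(22): 1 → B
M(12)−D(3): 9 → J
I(8)−J(9): -1≡25 → Z
B(1)−T(19): -18≡8 → I
V(21)−W(22): -1≡25 → Z
R(17)−D(3): 14 → O
N(13)−J(9): 4 → E
W(22)−T(19): 3 → D
W(22)−W(22): 0 → A

UAPJLBJZIZOEDA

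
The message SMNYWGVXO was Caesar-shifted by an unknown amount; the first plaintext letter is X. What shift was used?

21

From the crib: S(18)−X(23)=-5≡21, so the shift is 21.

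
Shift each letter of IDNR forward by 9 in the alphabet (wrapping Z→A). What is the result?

I(8): 8+9=17 → R
D(3): 3+9=12 → M
N(13): 13+9=22 → W
R(17): 17+9=26≡0 → A

RMWA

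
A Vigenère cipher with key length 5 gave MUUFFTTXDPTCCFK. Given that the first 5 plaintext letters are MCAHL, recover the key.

Subtract each crib letter from the matching ciphertext letter (mod 26):
M(12)−M(12)=0 → A
U(20)−C(2)=18 → S
U(20)−A(0)=20 → U
F(5)−H(7)=-2≡24 → Y
F(5)−L(11)=-6≡20 → U

ASUYU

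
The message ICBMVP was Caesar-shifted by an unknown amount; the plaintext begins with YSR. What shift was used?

From the crib: I(8)−Y(24)=-16≡10, so the shift is 10.

10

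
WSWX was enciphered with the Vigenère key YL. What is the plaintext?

Repeat the key across the ciphertext: YLYL
W(22)−Y(24): -2≡24 → Y
S(18)−L(11): 7 → H
W(22)−Y(24): -2≡24 → Y
X(23)−L(11): 12 → M

YHYM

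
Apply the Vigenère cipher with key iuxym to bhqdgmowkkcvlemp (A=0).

Repeat the key across the message: iuxymiuxymiuxymi
b(1)+i(8): 9 → j
h(7)+u(20): 27≡1 → b
q(16)+x(23): 39≡13 → n
d(3)+y(24): 27≡1 → b
g(6)+m(12): 18 → s
m(12)+i(8): 20 → u
o(14)+u(20): 34≡8 → i
w(22)+x(23): 45≡19 → t
k(10)+y(24): 34≡8 → i
k(10)+m(12): 22 → w
c(2)+i(8): 10 → k
v(21)+u(20): 41≡15 → p
l(11)+x(23): 34≡8 → i
e(4)+y(24): 28≡2 → c
m(12)+m(12): 24 → y
p(15)+i(8): 23 → x

jbnbsuitiwkpicyx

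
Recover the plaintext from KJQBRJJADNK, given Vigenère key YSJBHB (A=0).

MRHAKILIUMD

Repeat the key across the ciphertext: YSJBHBYSJBH
K(10)−Y(24): -14≡12 → M
J(9)−S(18): -9≡17 → R
Q(16)−J(9): 7 → H
B(1)−B(1): 0 → A
R(17)−H(7): 10 → K
J(9)−B(1): 8 → I
J(9)−Y(24): -15≡11 → L
A(0)−S(18): -18≡8 → I
D(3)−J(9): -6≡20 → U
N(13)−B(1): 12 → M
K(10)−H(7): 3 → D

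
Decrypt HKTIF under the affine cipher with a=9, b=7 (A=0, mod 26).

The inverse of 9 mod 26 is 3, since 9·3=27≡1. Apply D(y)=3·(y−7) mod 26:
H(7): 3·(7−7)=0 → A
K(10): 3·(10−7)=9 → J
T(19): 3·(19−7)=36≡10 → K
I(8): 3·(8−7)=3 → D
F(5): 3·(5−7)=-6≡20 → U

AJKDU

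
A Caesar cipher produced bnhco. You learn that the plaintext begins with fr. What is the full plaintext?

frlgs

From the crib: b(1)−f(5)=-4≡22, so the shift is 22.
Subtract 22 from each ciphertext letter:
b(1): 1−22=-21≡5 → f
n(13): 13−22=-9≡17 → r
h(7): 7−22=-15≡11 → l
c(2): 2−22=-20≡6 → g
o(14): 14−22=-8≡18 → s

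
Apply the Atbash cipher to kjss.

k(10) → p(15)
j(9) → q(16)
s(18) → h(7)
s(18) → h(7)

pqhh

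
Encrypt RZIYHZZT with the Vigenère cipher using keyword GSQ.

Repeat the key across the message: GSQGSQGS
R(17)+G(6): 23 → X
Z(25)+S(18): 43≡17 → R
I(8)+Q(16): 24 → Y
Y(24)+G(6): 30≡4 → E
H(7)+S(18): 25 → Z
Z(25)+Q(16): 41≡15 → P
Z(25)+G(6): 31≡5 → F
T(19)+S(18): 37≡11 → L

XRYEZPFL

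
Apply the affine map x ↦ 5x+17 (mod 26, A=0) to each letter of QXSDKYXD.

Q(16): 5·16+17=97≡19 → T
X(23): 5·23+17=132≡2 → C
S(18): 5·18+17=107≡3 → D
D(3): 5·3+17=32≡6 → G
K(10): 5·10+17=67≡15 → P
Y(24): 5·24+17=137≡7 → H
X(23): 5·23+17=132≡2 → C
D(3): 5·3+17=32≡6 → G

TCDGPHCG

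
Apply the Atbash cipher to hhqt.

ssjg

h(7) → s(18)
h(7) → s(18)
q(16) → j(9)
t(19) → g(6)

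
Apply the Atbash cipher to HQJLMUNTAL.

H(7) → S(18)
Q(16) → J(9)
J(9) → Q(16)
L(11) → O(14)
M(12) → N(13)
U(20) → F(5)
N(13) → M(12)
T(19) → G(6)
A(0) → Z(25)
L(11) → O(14)

SJQONFMGZO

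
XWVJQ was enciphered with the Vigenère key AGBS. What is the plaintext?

XQURQ

Repeat the key across the ciphertext: AGBSA
X(23)−A(0): 23 → X
W(22)−G(6): 16 → Q
V(21)−B(1): 20 → U
J(9)−S(18): -9≡17 → R
Q(16)−A(0): 16 → Q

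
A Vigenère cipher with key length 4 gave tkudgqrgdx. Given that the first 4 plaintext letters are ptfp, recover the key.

Subtract each crib letter from the matching ciphertext letter (mod 26):
t(19)−p(15)=4 → e
k(10)−t(19)=-9≡17 → r
u(20)−f(5)=15 → p
d(3)−p(15)=-12≡14 → o

erpo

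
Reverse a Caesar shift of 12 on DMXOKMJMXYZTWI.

RALCYAXALMNHKW

D(3): 3−12=-9≡17 → R
M(12): 12−12=0 → A
X(23): 23−12=11 → L
O(14): 14−12=2 → C
K(10): 10−12=-2≡24 → Y
M(12): 12−12=0 → A
J(9): 9−12=-3≡23 → X
M(12): 12−12=0 → A
X(23): 23−12=11 → L
Y(24): 24−12=12 → M
Z(25): 25−12=13 → N
T(19): 19−12=7 → H
W(22): 22−12=10 → K
I(8): 8−12=-4≡22 → W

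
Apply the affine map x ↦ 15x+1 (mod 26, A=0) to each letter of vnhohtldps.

v(21): 15·21+1=316≡4 → e
n(13): 15·13+1=196≡14 → o
h(7): 15·7+1=106≡2 → c
o(14): 15·14+1=211≡3 → d
h(7): 15·7+1=106≡2 → c
t(19): 15·19+1=286≡0 → a
l(11): 15·11+1=166≡10 → k
d(3): 15·3+1=46≡20 → u
p(15): 15·15+1=226≡18 → s
s(18): 15·18+1=271≡11 → l

eocdcakusl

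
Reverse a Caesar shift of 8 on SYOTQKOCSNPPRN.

S(18): 18−8=10 → K
Y(24): 24−8=16 → Q
O(14): 14−8=6 → G
T(19): 19−8=11 → L
Q(16): 16−8=8 → I
K(10): 10−8=2 → C
O(14): 14−8=6 → G
C(2): 2−8=-6≡20 → U
S(18): 18−8=10 → K
N(13): 13−8=5 → F
P(15): 15−8=7 → H
P(15): 15−8=7 → H
R(17): 17−8=9 → J
N(13): 13−8=5 → F

KQGLICGUKFHHJF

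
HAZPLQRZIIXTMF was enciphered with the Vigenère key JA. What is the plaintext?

Repeat the key across the ciphertext: JAJAJAJAJAJAJA
H(7)−J(9): -2≡24 → Y
A(0)−A(0): 0 → A
Z(25)−J(9): 16 → Q
P(15)−A(0): 15 → P
L(11)−J(9): 2 → C
Q(16)−A(0): 16 → Q
R(17)−J(9): 8 → I
Z(25)−A(0): 25 → Z
I(8)−J(9): -1≡25 → Z
I(8)−A(0): 8 → I
X(23)−J(9): 14 → O
T(19)−A(0): 19 → T
M(12)−J(9): 3 → D
F(5)−A(0): 5 → F

YAQPCQIZZIOTDF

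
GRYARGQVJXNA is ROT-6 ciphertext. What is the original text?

ALSULAKPDRHU

G(6): 6−6=0 → A
R(17): 17−6=11 → L
Y(24): 24−6=18 → S
A(0): 0−6=-6≡20 → U
R(17): 17−6=11 → L
G(6): 6−6=0 → A
Q(16): 16−6=10 → K
V(21): 21−6=15 → P
J(9): 9−6=3 → D
X(23): 23−6=17 → R
N(13): 13−6=7 → H
A(0): 0−6=-6≡20 → U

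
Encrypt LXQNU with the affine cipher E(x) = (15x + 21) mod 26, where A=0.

L(11): 15·11+21=186≡4 → E
X(23): 15·23+21=366≡2 → C
Q(16): 15·16+21=261≡1 → B
N(13): 15·13+21=216≡8 → I
U(20): 15·20+21=321≡9 → J

ECBIJ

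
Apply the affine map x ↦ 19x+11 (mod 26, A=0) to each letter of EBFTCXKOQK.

E(4): 19·4+11=87≡9 → J
B(1): 19·1+11=30≡4 → E
F(5): 19·5+11=106≡2 → C
T(19): 19·19+11=372≡8 → I
C(2): 19·2+11=49≡23 → X
X(23): 19·23+11=448≡6 → G
K(10): 19·10+11=201≡19 → T
O(14): 19·14+11=277≡17 → R
Q(16): 19·16+11=315≡3 → D
K(10): 19·10+11=201≡19 → T

JECIXGTRDT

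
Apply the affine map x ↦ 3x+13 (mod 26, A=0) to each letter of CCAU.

C(2): 3·2+13=19 → T
C(2): 3·2+13=19 → T
A(0): 3·0+13=13 → N
U(20): 3·20+13=73≡21 → V

TTNV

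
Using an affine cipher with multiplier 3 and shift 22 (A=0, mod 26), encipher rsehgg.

vyiroo

r(17): 3·17+22=73≡21 → v
s(18): 3·18+22=76≡24 → y
e(4): 3·4+22=34≡8 → i
h(7): 3·7+22=43≡17 → r
g(6): 3·6+22=40≡14 → o
g(6): 3·6+22=40≡14 → o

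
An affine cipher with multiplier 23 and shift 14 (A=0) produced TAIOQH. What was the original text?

The inverse of 23 mod 26 is 17, since 23·17=391≡1. Apply D(y)=17·(y−14) mod 26:
T(19): 17·(19−14)=85≡7 → H
A(0): 17·(0−14)=-238≡22 → W
I(8): 17·(8−14)=-102≡2 → C
O(14): 17·(14−14)=0 → A
Q(16): 17·(16−14)=34≡8 → I
H(7): 17·(7−14)=-119≡11 → L

HWCAIL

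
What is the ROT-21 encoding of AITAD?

VDOVY

A(0): 0+21=21 → V
I(8): 8+21=29≡3 → D
T(19): 19+21=40≡14 → O
A(0): 0+21=21 → V
D(3): 3+21=24 → Y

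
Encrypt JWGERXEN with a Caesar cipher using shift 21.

ERBZMSZI

J(9): 9+21=30≡4 → E
W(22): 22+21=43≡17 → R
G(6): 6+21=27≡1 → B
E(4): 4+21=25 → Z
R(17): 17+21=38≡12 → M
X(23): 23+21=44≡18 → S
E(4): 4+21=25 → Z
N(13): 13+21=34≡8 → I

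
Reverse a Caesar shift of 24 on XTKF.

ZVMH

X(23): 23−24=-1≡25 → Z
T(19): 19−24=-5≡21 → V
K(10): 10−24=-14≡12 → M
F(5): 5−24=-19≡7 → H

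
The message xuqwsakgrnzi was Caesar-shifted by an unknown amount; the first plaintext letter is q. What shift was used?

7

From the crib: x(23)−q(16)=7, so the shift is 7.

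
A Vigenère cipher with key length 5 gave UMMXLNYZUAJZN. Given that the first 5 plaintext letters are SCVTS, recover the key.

Subtract each crib letter from the matching ciphertext letter (mod 26):
U(20)−S(18)=2 → C
M(12)−C(2)=10 → K
M(12)−V(21)=-9≡17 → R
X(23)−T(19)=4 → E
L(11)−S(18)=-7≡19 → T

CKRET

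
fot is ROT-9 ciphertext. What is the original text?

wfk

f(5): 5−9=-4≡22 → w
o(14): 14−9=5 → f
t(19): 19−9=10 → k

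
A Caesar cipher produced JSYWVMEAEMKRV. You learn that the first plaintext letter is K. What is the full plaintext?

From the crib: J(9)−K(10)=-1≡25, so the shift is 25.
Subtract 25 from each ciphertext letter:
J(9): 9−25=-16≡10 → K
S(18): 18−25=-7≡19 → T
Y(24): 24−25=-1≡25 → Z
W(22): 22−25=-3≡23 → X
V(21): 21−25=-4≡22 → W
M(12): 12−25=-13≡13 → N
E(4): 4−25=-21≡5 → F
A(0): 0−25=-25≡1 → B
E(4): 4−25=-21≡5 → F
M(12): 12−25=-13≡13 → N
K(10): 10−25=-15≡11 → L
R(17): 17−25=-8≡18 → S
V(21): 21−25=-4≡22 → W

KTZXWNFBFNLSW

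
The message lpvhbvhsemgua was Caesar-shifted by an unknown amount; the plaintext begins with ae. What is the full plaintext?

aekwqkwhtbvjp

From the crib: l(11)−a(0)=11, so the shift is 11.
Subtract 11 from each ciphertext letter:
l(11): 11−11=0 → a
p(15): 15−11=4 → e
v(21): 21−11=10 → k
h(7): 7−11=-4≡22 → w
b(1): 1−11=-10≡16 → q
v(21): 21−11=10 → k
h(7): 7−11=-4≡22 → w
s(18): 18−11=7 → h
e(4): 4−11=-7≡19 → t
m(12): 12−11=1 → b
g(6): 6−11=-5≡21 → v
u(20): 20−11=9 → j
a(0): 0−11=-11≡15 → p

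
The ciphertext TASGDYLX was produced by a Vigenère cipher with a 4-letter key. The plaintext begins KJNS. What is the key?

Subtract each crib letter from the matching ciphertext letter (mod 26):
T(19)−K(10)=9 → J
A(0)−J(9)=-9≡17 → R
S(18)−N(13)=5 → F
G(6)−S(18)=-12≡14 → O

JRFO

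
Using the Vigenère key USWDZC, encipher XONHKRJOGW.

RGJKJTDGCZ

Repeat the key across the message: USWDZCUSWD
X(23)+U(20): 43≡17 → R
O(14)+S(18): 32≡6 → G
N(13)+W(22): 35≡9 → J
H(7)+D(3): 10 → K
K(10)+Z(25): 35≡9 → J
R(17)+C(2): 19 → T
J(9)+U(20): 29≡3 → D
O(14)+S(18): 32≡6 → G
G(6)+W(22): 28≡2 → C
W(22)+D(3): 25 → Z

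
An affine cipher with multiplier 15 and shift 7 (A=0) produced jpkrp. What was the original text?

The inverse of 15 mod 26 is 7, since 15·7=105≡1. Apply D(y)=7·(y−7) mod 26:
j(9): 7·(9−7)=14 → o
p(15): 7·(15−7)=56≡4 → e
k(10): 7·(10−7)=21 → v
r(17): 7·(17−7)=70≡18 → s
p(15): 7·(15−7)=56≡4 → e

oevse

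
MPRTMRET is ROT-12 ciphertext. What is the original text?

M(12): 12−12=0 → A
P(15): 15−12=3 → D
R(17): 17−12=5 → F
T(19): 19−12=7 → H
M(12): 12−12=0 → A
R(17): 17−12=5 → F
E(4): 4−12=-8≡18 → S
T(19): 19−12=7 → H

ADFHAFSH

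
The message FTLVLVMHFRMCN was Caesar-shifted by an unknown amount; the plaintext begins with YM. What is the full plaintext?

From the crib: F(5)−Y(24)=-19≡7, so the shift is 7.
Subtract 7 from each ciphertext letter:
F(5): 5−7=-2≡24 → Y
T(19): 19−7=12 → M
L(11): 11−7=4 → E
V(21): 21−7=14 → O
L(11): 11−7=4 → E
V(21): 21−7=14 → O
M(12): 12−7=5 → F
H(7): 7−7=0 → A
F(5): 5−7=-2≡24 → Y
R(17): 17−7=10 → K
M(12): 12−7=5 → F
C(2): 2−7=-5≡21 → V
N(13): 13−7=6 → G

YMEOEOFAYKFVG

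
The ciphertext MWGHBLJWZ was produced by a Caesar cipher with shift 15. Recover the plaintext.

XHRSMWUHK

M(12): 12−15=-3≡23 → X
W(22): 22−15=7 → H
G(6): 6−15=-9≡17 → R
H(7): 7−15=-8≡18 → S
B(1): 1−15=-14≡12 → M
L(11): 11−15=-4≡22 → W
J(9): 9−15=-6≡20 → U
W(22): 22−15=7 → H
Z(25): 25−15=10 → K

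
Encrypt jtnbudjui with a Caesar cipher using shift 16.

zjdrktzky

j(9): 9+16=25 → z
t(19): 19+16=35≡9 → j
n(13): 13+16=29≡3 → d
b(1): 1+16=17 → r
u(20): 20+16=36≡10 → k
d(3): 3+16=19 → t
j(9): 9+16=25 → z
u(20): 20+16=36≡10 → k
i(8): 8+16=24 → y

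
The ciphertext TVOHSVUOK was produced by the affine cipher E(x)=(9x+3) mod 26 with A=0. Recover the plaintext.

WCHMTCZHV

The inverse of 9 mod 26 is 3, since 9·3=27≡1. Apply D(y)=3·(y−3) mod 26:
T(19): 3·(19−3)=48≡22 → W
V(21): 3·(21−3)=54≡2 → C
O(14): 3·(14−3)=33≡7 → H
H(7): 3·(7−3)=12 → M
S(18): 3·(18−3)=45≡19 → T
V(21): 3·(21−3)=54≡2 → C
U(20): 3·(20−3)=51≡25 → Z
O(14): 3·(14−3)=33≡7 → H
K(10): 3·(10−3)=21 → V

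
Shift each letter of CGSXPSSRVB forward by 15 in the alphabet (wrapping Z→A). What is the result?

RVHMEHHGKQ

C(2): 2+15=17 → R
G(6): 6+15=21 → V
S(18): 18+15=33≡7 → H
X(23): 23+15=38≡12 → M
P(15): 15+15=30≡4 → E
S(18): 18+15=33≡7 → H
S(18): 18+15=33≡7 → H
R(17): 17+15=32≡6 → G
V(21): 21+15=36≡10 → K
B(1): 1+15=16 → Q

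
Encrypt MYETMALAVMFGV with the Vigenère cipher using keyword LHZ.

Repeat the key across the message: LHZLHZLHZLHZL
M(12)+L(11): 23 → X
Y(24)+H(7): 31≡5 → F
E(4)+Z(25): 29≡3 → D
T(19)+L(11): 30≡4 → E
M(12)+H(7): 19 → T
A(0)+Z(25): 25 → Z
L(11)+L(11): 22 → W
A(0)+H(7): 7 → H
V(21)+Z(25): 46≡20 → U
M(12)+L(11): 23 → X
F(5)+H(7): 12 → M
G(6)+Z(25): 31≡5 → F
V(21)+L(11): 32≡6 → G

XFDETZWHUXMFG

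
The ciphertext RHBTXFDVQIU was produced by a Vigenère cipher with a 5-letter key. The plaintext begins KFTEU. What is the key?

HCIPD

Subtract each crib letter from the matching ciphertext letter (mod 26):
R(17)−K(10)=7 → H
H(7)−F(5)=2 → C
B(1)−T(19)=-18≡8 → I
T(19)−E(4)=15 → P
X(23)−U(20)=3 → D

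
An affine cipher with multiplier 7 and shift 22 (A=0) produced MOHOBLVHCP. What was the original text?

The inverse of 7 mod 26 is 15, since 7·15=105≡1. Apply D(y)=15·(y−22) mod 26:
M(12): 15·(12−22)=-150≡6 → G
O(14): 15·(14−22)=-120≡10 → K
H(7): 15·(7−22)=-225≡9 → J
O(14): 15·(14−22)=-120≡10 → K
B(1): 15·(1−22)=-315≡23 → X
L(11): 15·(11−22)=-165≡17 → R
V(21): 15·(21−22)=-15≡11 → L
H(7): 15·(7−22)=-225≡9 → J
C(2): 15·(2−22)=-300≡12 → M
P(15): 15·(15−22)=-105≡25 → Z

GKJKXRLJMZ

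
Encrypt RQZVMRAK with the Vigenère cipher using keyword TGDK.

Repeat the key across the message: TGDKTGDK
R(17)+T(19): 36≡10 → K
Q(16)+G(6): 22 → W
Z(25)+D(3): 28≡2 → C
V(21)+K(10): 31≡5 → F
M(12)+T(19): 31≡5 → F
R(17)+G(6): 23 → X
A(0)+D(3): 3 → D
K(10)+K(10): 20 → U

KWCFFXDU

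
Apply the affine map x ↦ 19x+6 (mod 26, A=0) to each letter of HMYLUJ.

H(7): 19·7+6=139≡9 → J
M(12): 19·12+6=234≡0 → A
Y(24): 19·24+6=462≡20 → U
L(11): 19·11+6=215≡7 → H
U(20): 19·20+6=386≡22 → W
J(9): 19·9+6=177≡21 → V

JAUHWV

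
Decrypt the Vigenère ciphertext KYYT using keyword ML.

YNMI

Repeat the key across the ciphertext: MLML
K(10)−M(12): -2≡24 → Y
Y(24)−L(11): 13 → N
Y(24)−M(12): 12 → M
T(19)−L(11): 8 → I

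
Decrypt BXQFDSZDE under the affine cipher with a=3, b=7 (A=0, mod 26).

The inverse of 3 mod 26 is 9, since 3·9=27≡1. Apply D(y)=9·(y−7) mod 26:
B(1): 9·(1−7)=-54≡24 → Y
X(23): 9·(23−7)=144≡14 → O
Q(16): 9·(16−7)=81≡3 → D
F(5): 9·(5−7)=-18≡8 → I
D(3): 9·(3−7)=-36≡16 → Q
S(18): 9·(18−7)=99≡21 → V
Z(25): 9·(25−7)=162≡6 → G
D(3): 9·(3−7)=-36≡16 → Q
E(4): 9·(4−7)=-27≡25 → Z

YODIQVGQZ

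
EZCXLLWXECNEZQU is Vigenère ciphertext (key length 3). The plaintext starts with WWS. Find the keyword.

Subtract each crib letter from the matching ciphertext letter (mod 26):
E(4)−W(22)=-18≡8 → I
Z(25)−W(22)=3 → D
C(2)−S(18)=-16≡10 → K

IDK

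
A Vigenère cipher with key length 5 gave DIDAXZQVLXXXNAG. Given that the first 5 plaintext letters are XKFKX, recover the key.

Subtract each crib letter from the matching ciphertext letter (mod 26):
D(3)−X(23)=-20≡6 → G
I(8)−K(10)=-2≡24 → Y
D(3)−F(5)=-2≡24 → Y
A(0)−K(10)=-10≡16 → Q
X(23)−X(23)=0 → A

GYYQA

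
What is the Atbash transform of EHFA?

VSUZ

E(4) → V(21)
H(7) → S(18)
F(5) → U(20)
A(0) → Z(25)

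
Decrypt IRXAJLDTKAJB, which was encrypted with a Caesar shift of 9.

ZIORACUKBRAS

I(8): 8−9=-1≡25 → Z
R(17): 17−9=8 → I
X(23): 23−9=14 → O
A(0): 0−9=-9≡17 → R
J(9): 9−9=0 → A
L(11): 11−9=2 → C
D(3): 3−9=-6≡20 → U
T(19): 19−9=10 → K
K(10): 10−9=1 → B
A(0): 0−9=-9≡17 → R
J(9): 9−9=0 → A
B(1): 1−9=-8≡18 → S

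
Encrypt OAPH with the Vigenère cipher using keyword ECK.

Repeat the key across the message: ECKE
O(14)+E(4): 18 → S
A(0)+C(2): 2 → C
P(15)+K(10): 25 → Z
H(7)+E(4): 11 → L

SCZL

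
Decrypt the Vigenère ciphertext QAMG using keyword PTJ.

BHDR

Repeat the key across the ciphertext: PTJP
Q(16)−P(15): 1 → B
A(0)−T(19): -19≡7 → H
M(12)−J(9): 3 → D
G(6)−P(15): -9≡17 → R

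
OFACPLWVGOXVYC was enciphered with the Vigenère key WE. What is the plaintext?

SBEYTHARKKBRCY

Repeat the key across the ciphertext: WEWEWEWEWEWEWE
O(14)−W(22): -8≡18 → S
F(5)−E(4): 1 → B
A(0)−W(22): -22≡4 → E
C(2)−E(4): -2≡24 → Y
P(15)−W(22): -7≡19 → T
L(11)−E(4): 7 → H
W(22)−W(22): 0 → A
V(21)−E(4): 17 → R
G(6)−W(22): -16≡10 → K
O(14)−E(4): 10 → K
X(23)−W(22): 1 → B
V(21)−E(4): 17 → R
Y(24)−W(22): 2 → C
C(2)−E(4): -2≡24 → Y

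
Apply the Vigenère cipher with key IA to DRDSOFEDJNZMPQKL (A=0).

LRLSWFMDRNHMXQSL

Repeat the key across the message: IAIAIAIAIAIAIAIA
D(3)+I(8): 11 → L
R(17)+A(0): 17 → R
D(3)+I(8): 11 → L
S(18)+A(0): 18 → S
O(14)+I(8): 22 → W
F(5)+A(0): 5 → F
E(4)+I(8): 12 → M
D(3)+A(0): 3 → D
J(9)+I(8): 17 → R
N(13)+A(0): 13 → N
Z(25)+I(8): 33≡7 → H
M(12)+A(0): 12 → M
P(15)+I(8): 23 → X
Q(16)+A(0): 16 → Q
K(10)+I(8): 18 → S
L(11)+A(0): 11 → L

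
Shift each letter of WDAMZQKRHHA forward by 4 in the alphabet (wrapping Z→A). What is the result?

AHEQDUOVLLE

W(22): 22+4=26≡0 → A
D(3): 3+4=7 → H
A(0): 0+4=4 → E
M(12): 12+4=16 → Q
Z(25): 25+4=29≡3 → D
Q(16): 16+4=20 → U
K(10): 10+4=14 → O
R(17): 17+4=21 → V
H(7): 7+4=11 → L
H(7): 7+4=11 → L
A(0): 0+4=4 → E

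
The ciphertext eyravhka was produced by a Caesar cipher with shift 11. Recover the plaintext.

tngpkwzp

e(4): 4−11=-7≡19 → t
y(24): 24−11=13 → n
r(17): 17−11=6 → g
a(0): 0−11=-11≡15 → p
v(21): 21−11=10 → k
h(7): 7−11=-4≡22 → w
k(10): 10−11=-1≡25 → z
a(0): 0−11=-11≡15 → p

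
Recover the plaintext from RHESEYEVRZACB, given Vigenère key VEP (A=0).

Repeat the key across the ciphertext: VEPVEPVEPVEPV
R(17)−V(21): -4≡22 → W
H(7)−E(4): 3 → D
E(4)−P(15): -11≡15 → P
S(18)−V(21): -3≡23 → X
E(4)−E(4): 0 → A
Y(24)−P(15): 9 → J
E(4)−V(21): -17≡9 → J
V(21)−E(4): 17 → R
R(17)−P(15): 2 → C
Z(25)−V(21): 4 → E
A(0)−E(4): -4≡22 → W
C(2)−P(15): -13≡13 → N
B(1)−V(21): -20≡6 → G

WDPXAJJRCEWNG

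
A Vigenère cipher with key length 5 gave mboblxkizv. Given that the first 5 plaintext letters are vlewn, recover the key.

Subtract each crib letter from the matching ciphertext letter (mod 26):
m(12)−v(21)=-9≡17 → r
b(1)−l(11)=-10≡16 → q
o(14)−e(4)=10 → k
b(1)−w(22)=-21≡5 → f
l(11)−n(13)=-2≡24 → y

rqkfy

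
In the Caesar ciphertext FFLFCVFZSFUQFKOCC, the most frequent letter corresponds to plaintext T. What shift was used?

The most frequent ciphertext letter is F (appears 6 times).
F is position 5; T is position 19.
Shift = -14≡12.

12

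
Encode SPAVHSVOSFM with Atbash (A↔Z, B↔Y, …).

HKZESHELHUN

S(18) → H(7)
P(15) → K(10)
A(0) → Z(25)
V(21) → E(4)
H(7) → S(18)
S(18) → H(7)
V(21) → E(4)
O(14) → L(11)
S(18) → H(7)
F(5) → U(20)
M(12) → N(13)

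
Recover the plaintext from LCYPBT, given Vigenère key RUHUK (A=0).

UIRVRC

Repeat the key across the ciphertext: RUHUKR
L(11)−R(17): -6≡20 → U
C(2)−U(20): -18≡8 → I
Y(24)−H(7): 17 → R
P(15)−U(20): -5≡21 → V
B(1)−K(10): -9≡17 → R
T(19)−R(17): 2 → C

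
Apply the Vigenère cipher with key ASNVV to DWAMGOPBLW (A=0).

DONHBOHOGR

Repeat the key across the message: ASNVVASNVV
D(3)+A(0): 3 → D
W(22)+S(18): 40≡14 → O
A(0)+N(13): 13 → N
M(12)+V(21): 33≡7 → H
G(6)+V(21): 27≡1 → B
O(14)+A(0): 14 → O
P(15)+S(18): 33≡7 → H
B(1)+N(13): 14 → O
L(11)+V(21): 32≡6 → G
W(22)+V(21): 43≡17 → R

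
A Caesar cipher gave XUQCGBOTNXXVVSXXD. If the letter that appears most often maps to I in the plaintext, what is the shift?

15

The most frequent ciphertext letter is X (appears 5 times).
X is position 23; I is position 8.
Shift = 15.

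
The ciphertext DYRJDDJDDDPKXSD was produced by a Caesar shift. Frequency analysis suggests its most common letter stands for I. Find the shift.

The most frequent ciphertext letter is D (appears 7 times).
D is position 3; I is position 8.
Shift = -5≡21.

21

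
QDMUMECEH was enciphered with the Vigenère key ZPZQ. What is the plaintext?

RONENPDOI

Repeat the key across the ciphertext: ZPZQZPZQZ
Q(16)−Z(25): -9≡17 → R
D(3)−P(15): -12≡14 → O
M(12)−Z(25): -13≡13 → N
U(20)−Q(16): 4 → E
M(12)−Z(25): -13≡13 → N
E(4)−P(15): -11≡15 → P
C(2)−Z(25): -23≡3 → D
E(4)−Q(16): -12≡14 → O
H(7)−Z(25): -18≡8 → I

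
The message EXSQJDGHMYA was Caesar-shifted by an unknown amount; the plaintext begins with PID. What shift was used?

From the crib: E(4)−P(15)=-11≡15, so the shift is 15.

15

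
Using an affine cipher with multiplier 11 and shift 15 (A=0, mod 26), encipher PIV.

P(15): 11·15+15=180≡24 → Y
I(8): 11·8+15=103≡25 → Z
V(21): 11·21+15=246≡12 → M

YZM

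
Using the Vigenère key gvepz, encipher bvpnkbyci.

Repeat the key across the message: gvepzgvep
b(1)+g(6): 7 → h
v(21)+v(21): 42≡16 → q
p(15)+e(4): 19 → t
n(13)+p(15): 28≡2 → c
k(10)+z(25): 35≡9 → j
b(1)+g(6): 7 → h
y(24)+v(21): 45≡19 → t
c(2)+e(4): 6 → g
i(8)+p(15): 23 → x

hqtcjhtgx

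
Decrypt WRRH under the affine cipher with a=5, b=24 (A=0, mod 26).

The inverse of 5 mod 26 is 21, since 5·21=105≡1. Apply D(y)=21·(y−24) mod 26:
W(22): 21·(22−24)=-42≡10 → K
R(17): 21·(17−24)=-147≡9 → J
R(17): 21·(17−24)=-147≡9 → J
H(7): 21·(7−24)=-357≡7 → H

KJJH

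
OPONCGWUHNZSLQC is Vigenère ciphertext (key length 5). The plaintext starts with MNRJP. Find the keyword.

Subtract each crib letter from the matching ciphertext letter (mod 26):
O(14)−M(12)=2 → C
P(15)−N(13)=2 → C
O(14)−R(17)=-3≡23 → X
N(13)−J(9)=4 → E
C(2)−P(15)=-13≡13 → N

CCXEN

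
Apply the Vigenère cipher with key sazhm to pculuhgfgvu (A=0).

Repeat the key across the message: sazhmsazhms
p(15)+s(18): 33≡7 → h
c(2)+a(0): 2 → c
u(20)+z(25): 45≡19 → t
l(11)+h(7): 18 → s
u(20)+m(12): 32≡6 → g
h(7)+s(18): 25 → z
g(6)+a(0): 6 → g
f(5)+z(25): 30≡4 → e
g(6)+h(7): 13 → n
v(21)+m(12): 33≡7 → h
u(20)+s(18): 38≡12 → m

hctsgzgenhm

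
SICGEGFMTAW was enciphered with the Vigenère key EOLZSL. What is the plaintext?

Repeat the key across the ciphertext: EOLZSLEOLZS
S(18)−E(4): 14 → O
I(8)−O(14): -6≡20 → U
C(2)−L(11): -9≡17 → R
G(6)−Z(25): -19≡7 → H
E(4)−S(18): -14≡12 → M
G(6)−L(11): -5≡21 → V
F(5)−E(4): 1 → B
M(12)−O(14): -2≡24 → Y
T(19)−L(11): 8 → I
A(0)−Z(25): -25≡1 → B
W(22)−S(18): 4 → E

OURHMVBYIBE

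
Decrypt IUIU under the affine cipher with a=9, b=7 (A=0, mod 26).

DNDN

The inverse of 9 mod 26 is 3, since 9·3=27≡1. Apply D(y)=3·(y−7) mod 26:
I(8): 3·(8−7)=3 → D
U(20): 3·(20−7)=39≡13 → N
I(8): 3·(8−7)=3 → D
U(20): 3·(20−7)=39≡13 → N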